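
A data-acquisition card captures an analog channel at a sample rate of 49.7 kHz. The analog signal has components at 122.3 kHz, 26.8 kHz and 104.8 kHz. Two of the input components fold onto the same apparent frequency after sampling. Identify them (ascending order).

fs/2 = 24.85 kHz.
122.3 kHz mod fs = 22.9 kHz.
22.9 kHz ≤ fs/2 = 24.85 kHz, appears at 22.9 kHz.
26.8 kHz > fs/2 = 24.85 kHz, folds to fs − 26.8 kHz = 22.9 kHz.
104.8 kHz mod fs = 5.4 kHz.
5.4 kHz ≤ fs/2 = 24.85 kHz, appears at 5.4 kHz.
26.8 kHz and 122.3 kHz both map to 22.9 kHz.

26.8 kHz, 122.3 kHz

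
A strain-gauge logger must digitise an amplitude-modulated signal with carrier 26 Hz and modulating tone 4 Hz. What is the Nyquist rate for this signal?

60 Hz

AM sidebands sit at fc ± fm = 22 Hz and 30 Hz.
Highest-frequency component: 30 Hz.
Nyquist rate = 2 × 30 Hz = 60 Hz.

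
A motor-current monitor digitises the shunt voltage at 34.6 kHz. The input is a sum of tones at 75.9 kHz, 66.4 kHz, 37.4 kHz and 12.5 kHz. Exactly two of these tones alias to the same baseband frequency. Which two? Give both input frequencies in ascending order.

fs/2 = 17.3 kHz.
75.9 kHz mod fs = 6.7 kHz.
6.7 kHz ≤ fs/2 = 17.3 kHz, appears at 6.7 kHz.
66.4 kHz mod fs = 31.8 kHz.
31.8 kHz > fs/2 = 17.3 kHz, folds to fs − 31.8 kHz = 2.8 kHz.
37.4 kHz mod fs = 2.8 kHz.
2.8 kHz ≤ fs/2 = 17.3 kHz, appears at 2.8 kHz.
12.5 kHz ≤ fs/2 = 17.3 kHz, passes unchanged.
37.4 kHz and 66.4 kHz both map to 2.8 kHz.

37.4 kHz, 66.4 kHz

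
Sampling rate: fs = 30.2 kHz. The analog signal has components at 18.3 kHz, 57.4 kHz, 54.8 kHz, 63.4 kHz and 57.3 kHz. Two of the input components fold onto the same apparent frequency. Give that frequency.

fs/2 = 15.1 kHz.
18.3 kHz > fs/2 = 15.1 kHz, folds to fs − 18.3 kHz = 11.9 kHz.
57.4 kHz mod fs = 27.2 kHz.
27.2 kHz > fs/2 = 15.1 kHz, folds to fs − 27.2 kHz = 3 kHz.
54.8 kHz mod fs = 24.6 kHz.
24.6 kHz > fs/2 = 15.1 kHz, folds to fs − 24.6 kHz = 5.6 kHz.
63.4 kHz mod fs = 3 kHz.
3 kHz ≤ fs/2 = 15.1 kHz, appears at 3 kHz.
57.3 kHz mod fs = 27.1 kHz.
27.1 kHz > fs/2 = 15.1 kHz, folds to fs − 27.1 kHz = 3.1 kHz.
57.4 kHz and 63.4 kHz both map to 3 kHz.

3 kHz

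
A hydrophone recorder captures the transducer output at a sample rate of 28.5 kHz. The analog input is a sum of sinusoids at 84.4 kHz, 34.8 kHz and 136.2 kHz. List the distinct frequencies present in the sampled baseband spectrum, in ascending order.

1.1 kHz, 6.3 kHz

fs/2 = 14.25 kHz.
84.4 kHz mod fs = 27.4 kHz.
27.4 kHz > fs/2 = 14.25 kHz, folds to fs − 27.4 kHz = 1.1 kHz.
34.8 kHz mod fs = 6.3 kHz.
6.3 kHz ≤ fs/2 = 14.25 kHz, appears at 6.3 kHz.
136.2 kHz mod fs = 22.2 kHz.
22.2 kHz > fs/2 = 14.25 kHz, folds to fs − 22.2 kHz = 6.3 kHz.
Distinct values: {1.1 kHz, 6.3 kHz}.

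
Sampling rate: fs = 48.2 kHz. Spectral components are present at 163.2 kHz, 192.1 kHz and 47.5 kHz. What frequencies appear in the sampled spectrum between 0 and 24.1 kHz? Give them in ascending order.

0.7 kHz, 18.6 kHz

fs/2 = 24.1 kHz.
163.2 kHz mod fs = 18.6 kHz.
18.6 kHz ≤ fs/2 = 24.1 kHz, appears at 18.6 kHz.
192.1 kHz mod fs = 47.5 kHz.
47.5 kHz > fs/2 = 24.1 kHz, folds to fs − 47.5 kHz = 0.7 kHz.
47.5 kHz > fs/2 = 24.1 kHz, folds to fs − 47.5 kHz = 0.7 kHz.
Distinct values: {0.7 kHz, 18.6 kHz}.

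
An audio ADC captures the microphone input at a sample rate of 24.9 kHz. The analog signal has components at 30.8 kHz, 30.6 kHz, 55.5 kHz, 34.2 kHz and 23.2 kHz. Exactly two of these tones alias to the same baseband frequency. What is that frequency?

5.7 kHz

fs/2 = 12.45 kHz.
30.8 kHz mod fs = 5.9 kHz.
5.9 kHz ≤ fs/2 = 12.45 kHz, appears at 5.9 kHz.
30.6 kHz mod fs = 5.7 kHz.
5.7 kHz ≤ fs/2 = 12.45 kHz, appears at 5.7 kHz.
55.5 kHz mod fs = 5.7 kHz.
5.7 kHz ≤ fs/2 = 12.45 kHz, appears at 5.7 kHz.
34.2 kHz mod fs = 9.3 kHz.
9.3 kHz ≤ fs/2 = 12.45 kHz, appears at 9.3 kHz.
23.2 kHz > fs/2 = 12.45 kHz, folds to fs − 23.2 kHz = 1.7 kHz.
30.6 kHz and 55.5 kHz both map to 5.7 kHz.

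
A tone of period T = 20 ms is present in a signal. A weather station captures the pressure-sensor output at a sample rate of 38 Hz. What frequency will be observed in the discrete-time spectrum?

12 Hz

T = 20 ms → f = 1/T = 50 Hz.
50 Hz mod fs = 12 Hz.
12 Hz ≤ fs/2 = 19 Hz, appears at 12 Hz.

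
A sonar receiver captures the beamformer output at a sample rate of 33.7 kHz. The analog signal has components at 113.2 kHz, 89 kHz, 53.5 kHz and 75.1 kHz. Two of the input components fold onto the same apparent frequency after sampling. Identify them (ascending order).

fs/2 = 16.85 kHz.
113.2 kHz mod fs = 12.1 kHz.
12.1 kHz ≤ fs/2 = 16.85 kHz, appears at 12.1 kHz.
89 kHz mod fs = 21.6 kHz.
21.6 kHz > fs/2 = 16.85 kHz, folds to fs − 21.6 kHz = 12.1 kHz.
53.5 kHz mod fs = 19.8 kHz.
19.8 kHz > fs/2 = 16.85 kHz, folds to fs − 19.8 kHz = 13.9 kHz.
75.1 kHz mod fs = 7.7 kHz.
7.7 kHz ≤ fs/2 = 16.85 kHz, appears at 7.7 kHz.
89 kHz and 113.2 kHz both map to 12.1 kHz.

89 kHz, 113.2 kHz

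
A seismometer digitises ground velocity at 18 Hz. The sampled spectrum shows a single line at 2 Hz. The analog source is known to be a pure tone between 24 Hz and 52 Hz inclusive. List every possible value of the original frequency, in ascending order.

34 Hz, 38 Hz, 52 Hz

Frequencies that alias to 2 Hz are k·fs ± 2 Hz for integer k ≥ 0.
k=0: 2 Hz.
k=1: 16 Hz, 20 Hz.
k=2: 34 Hz, 38 Hz.
k=3: 52 Hz, 56 Hz.
k=4: 70 Hz, 74 Hz.
Within [24 Hz, 52 Hz]: 34 Hz, 38 Hz, 52 Hz.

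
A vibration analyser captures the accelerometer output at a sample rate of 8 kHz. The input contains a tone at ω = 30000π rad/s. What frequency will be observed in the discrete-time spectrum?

ω = 30000π rad/s → f = ω/(2π) = 15000 Hz = 15 kHz.
15 kHz mod fs = 7 kHz.
7 kHz > fs/2 = 4 kHz, folds to fs − 7 kHz = 1 kHz.

1 kHz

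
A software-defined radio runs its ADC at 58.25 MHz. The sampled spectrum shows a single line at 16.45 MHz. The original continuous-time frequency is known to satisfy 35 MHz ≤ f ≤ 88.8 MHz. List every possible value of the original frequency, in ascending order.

Frequencies that alias to 16.45 MHz are k·fs ± 16.45 MHz for integer k ≥ 0.
k=0: 16.45 MHz.
k=1: 41.8 MHz, 74.7 MHz.
k=2: 100.05 MHz, 132.95 MHz.
Within [35 MHz, 88.8 MHz]: 41.8 MHz, 74.7 MHz.

41.8 MHz, 74.7 MHz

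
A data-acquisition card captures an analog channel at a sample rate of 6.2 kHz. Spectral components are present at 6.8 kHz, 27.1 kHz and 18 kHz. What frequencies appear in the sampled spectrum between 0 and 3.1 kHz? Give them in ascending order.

fs/2 = 3.1 kHz.
6.8 kHz mod fs = 0.6 kHz.
0.6 kHz ≤ fs/2 = 3.1 kHz, appears at 0.6 kHz.
27.1 kHz mod fs = 2.3 kHz.
2.3 kHz ≤ fs/2 = 3.1 kHz, appears at 2.3 kHz.
18 kHz mod fs = 5.6 kHz.
5.6 kHz > fs/2 = 3.1 kHz, folds to fs − 5.6 kHz = 0.6 kHz.
Distinct values: {0.6 kHz, 2.3 kHz}.

0.6 kHz, 2.3 kHz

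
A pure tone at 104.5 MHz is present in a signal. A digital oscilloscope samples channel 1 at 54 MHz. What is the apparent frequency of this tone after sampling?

3.5 MHz

104.5 MHz mod fs = 50.5 MHz.
50.5 MHz > fs/2 = 27 MHz, folds to fs − 50.5 MHz = 3.5 MHz.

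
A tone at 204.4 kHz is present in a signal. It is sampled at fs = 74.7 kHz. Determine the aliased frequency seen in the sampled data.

204.4 kHz mod fs = 55 kHz.
55 kHz > fs/2 = 37.35 kHz, folds to fs − 55 kHz = 19.7 kHz.

19.7 kHz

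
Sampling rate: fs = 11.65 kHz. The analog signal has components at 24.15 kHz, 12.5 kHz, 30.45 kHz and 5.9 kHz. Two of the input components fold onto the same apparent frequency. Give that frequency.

fs/2 = 5.825 kHz.
24.15 kHz mod fs = 0.85 kHz.
0.85 kHz ≤ fs/2 = 5.825 kHz, appears at 0.85 kHz.
12.5 kHz mod fs = 0.85 kHz.
0.85 kHz ≤ fs/2 = 5.825 kHz, appears at 0.85 kHz.
30.45 kHz mod fs = 7.15 kHz.
7.15 kHz > fs/2 = 5.825 kHz, folds to fs − 7.15 kHz = 4.5 kHz.
5.9 kHz > fs/2 = 5.825 kHz, folds to fs − 5.9 kHz = 5.75 kHz.
12.5 kHz and 24.15 kHz both map to 0.85 kHz.

0.85 kHz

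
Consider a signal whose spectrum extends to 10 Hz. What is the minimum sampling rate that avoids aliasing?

Nyquist rate = 2 × 10 Hz = 20 Hz.

20 Hz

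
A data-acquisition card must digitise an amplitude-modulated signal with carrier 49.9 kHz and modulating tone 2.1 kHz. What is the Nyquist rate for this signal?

AM sidebands sit at fc ± fm = 47.8 kHz and 52 kHz.
Highest-frequency component: 52 kHz.
Nyquist rate = 2 × 52 kHz = 104 kHz.

104 kHz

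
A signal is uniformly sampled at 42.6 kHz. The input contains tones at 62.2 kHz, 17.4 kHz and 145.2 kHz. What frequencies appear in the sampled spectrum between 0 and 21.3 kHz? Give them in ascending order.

fs/2 = 21.3 kHz.
62.2 kHz mod fs = 19.6 kHz.
19.6 kHz ≤ fs/2 = 21.3 kHz, appears at 19.6 kHz.
17.4 kHz ≤ fs/2 = 21.3 kHz, passes unchanged.
145.2 kHz mod fs = 17.4 kHz.
17.4 kHz ≤ fs/2 = 21.3 kHz, appears at 17.4 kHz.
Distinct values: {17.4 kHz, 19.6 kHz}.

17.4 kHz, 19.6 kHz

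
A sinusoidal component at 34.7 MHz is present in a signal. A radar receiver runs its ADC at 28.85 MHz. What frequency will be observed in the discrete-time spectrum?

5.85 MHz

34.7 MHz mod fs = 5.85 MHz.
5.85 MHz ≤ fs/2 = 14.425 MHz, appears at 5.85 MHz.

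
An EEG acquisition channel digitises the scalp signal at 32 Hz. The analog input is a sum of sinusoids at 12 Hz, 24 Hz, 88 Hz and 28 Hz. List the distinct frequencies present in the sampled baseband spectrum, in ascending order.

4 Hz, 8 Hz, 12 Hz

fs/2 = 16 Hz.
12 Hz ≤ fs/2 = 16 Hz, passes unchanged.
24 Hz > fs/2 = 16 Hz, folds to fs − 24 Hz = 8 Hz.
88 Hz mod fs = 24 Hz.
24 Hz > fs/2 = 16 Hz, folds to fs − 24 Hz = 8 Hz.
28 Hz > fs/2 = 16 Hz, folds to fs − 28 Hz = 4 Hz.
Distinct values: {4 Hz, 8 Hz, 12 Hz}.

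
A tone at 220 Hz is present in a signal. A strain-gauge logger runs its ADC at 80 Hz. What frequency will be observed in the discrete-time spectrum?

220 Hz mod fs = 60 Hz.
60 Hz > fs/2 = 40 Hz, folds to fs − 60 Hz = 20 Hz.

20 Hz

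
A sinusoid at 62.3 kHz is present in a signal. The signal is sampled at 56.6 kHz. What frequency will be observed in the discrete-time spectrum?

62.3 kHz mod fs = 5.7 kHz.
5.7 kHz ≤ fs/2 = 28.3 kHz, appears at 5.7 kHz.

5.7 kHz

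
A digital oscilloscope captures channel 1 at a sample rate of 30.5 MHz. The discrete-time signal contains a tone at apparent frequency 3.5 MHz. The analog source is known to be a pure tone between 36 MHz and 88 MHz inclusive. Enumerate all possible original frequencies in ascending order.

Frequencies that alias to 3.5 MHz are k·fs ± 3.5 MHz for integer k ≥ 0.
k=0: 3.5 MHz.
k=1: 27 MHz, 34 MHz.
k=2: 57.5 MHz, 64.5 MHz.
k=3: 88 MHz, 95 MHz.
k=4: 118.5 MHz, 125.5 MHz.
Within [36 MHz, 88 MHz]: 57.5 MHz, 64.5 MHz, 88 MHz.

57.5 MHz, 64.5 MHz, 88 MHz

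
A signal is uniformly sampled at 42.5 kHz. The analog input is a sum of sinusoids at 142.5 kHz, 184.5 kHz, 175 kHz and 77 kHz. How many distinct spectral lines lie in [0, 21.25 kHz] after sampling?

fs/2 = 21.25 kHz.
142.5 kHz mod fs = 15 kHz.
15 kHz ≤ fs/2 = 21.25 kHz, appears at 15 kHz.
184.5 kHz mod fs = 14.5 kHz.
14.5 kHz ≤ fs/2 = 21.25 kHz, appears at 14.5 kHz.
175 kHz mod fs = 5 kHz.
5 kHz ≤ fs/2 = 21.25 kHz, appears at 5 kHz.
77 kHz mod fs = 34.5 kHz.
34.5 kHz > fs/2 = 21.25 kHz, folds to fs − 34.5 kHz = 8 kHz.
Distinct values: {5 kHz, 8 kHz, 14.5 kHz, 15 kHz} → 4.

4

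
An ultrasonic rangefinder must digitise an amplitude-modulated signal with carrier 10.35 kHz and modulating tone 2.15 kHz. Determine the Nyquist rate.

25 kHz

AM sidebands sit at fc ± fm = 8.2 kHz and 12.5 kHz.
Highest-frequency component: 12.5 kHz.
Nyquist rate = 2 × 12.5 kHz = 25 kHz.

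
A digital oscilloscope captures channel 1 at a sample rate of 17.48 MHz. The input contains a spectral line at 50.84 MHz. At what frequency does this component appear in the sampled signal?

50.84 MHz mod fs = 15.88 MHz.
15.88 MHz > fs/2 = 8.74 MHz, folds to fs − 15.88 MHz = 1.6 MHz.

1.6 MHz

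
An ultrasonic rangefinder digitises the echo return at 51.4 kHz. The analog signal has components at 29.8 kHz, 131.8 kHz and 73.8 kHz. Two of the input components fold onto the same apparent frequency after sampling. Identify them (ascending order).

fs/2 = 25.7 kHz.
29.8 kHz > fs/2 = 25.7 kHz, folds to fs − 29.8 kHz = 21.6 kHz.
131.8 kHz mod fs = 29 kHz.
29 kHz > fs/2 = 25.7 kHz, folds to fs − 29 kHz = 22.4 kHz.
73.8 kHz mod fs = 22.4 kHz.
22.4 kHz ≤ fs/2 = 25.7 kHz, appears at 22.4 kHz.
73.8 kHz and 131.8 kHz both map to 22.4 kHz.

73.8 kHz, 131.8 kHz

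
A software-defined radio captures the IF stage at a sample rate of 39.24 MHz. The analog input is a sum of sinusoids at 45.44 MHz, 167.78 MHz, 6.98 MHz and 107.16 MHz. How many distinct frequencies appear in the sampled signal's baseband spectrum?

fs/2 = 19.62 MHz.
45.44 MHz mod fs = 6.2 MHz.
6.2 MHz ≤ fs/2 = 19.62 MHz, appears at 6.2 MHz.
167.78 MHz mod fs = 10.82 MHz.
10.82 MHz ≤ fs/2 = 19.62 MHz, appears at 10.82 MHz.
6.98 MHz ≤ fs/2 = 19.62 MHz, passes unchanged.
107.16 MHz mod fs = 28.68 MHz.
28.68 MHz > fs/2 = 19.62 MHz, folds to fs − 28.68 MHz = 10.56 MHz.
Distinct values: {6.2 MHz, 6.98 MHz, 10.56 MHz, 10.82 MHz} → 4.

4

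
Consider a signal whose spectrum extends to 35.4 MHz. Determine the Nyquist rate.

70.8 MHz

Nyquist rate = 2 × 35.4 MHz = 70.8 MHz.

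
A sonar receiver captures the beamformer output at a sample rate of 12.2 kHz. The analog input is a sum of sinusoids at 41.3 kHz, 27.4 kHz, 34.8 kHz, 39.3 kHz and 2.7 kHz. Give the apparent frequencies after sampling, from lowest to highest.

fs/2 = 6.1 kHz.
41.3 kHz mod fs = 4.7 kHz.
4.7 kHz ≤ fs/2 = 6.1 kHz, appears at 4.7 kHz.
27.4 kHz mod fs = 3 kHz.
3 kHz ≤ fs/2 = 6.1 kHz, appears at 3 kHz.
34.8 kHz mod fs = 10.4 kHz.
10.4 kHz > fs/2 = 6.1 kHz, folds to fs − 10.4 kHz = 1.8 kHz.
39.3 kHz mod fs = 2.7 kHz.
2.7 kHz ≤ fs/2 = 6.1 kHz, appears at 2.7 kHz.
2.7 kHz ≤ fs/2 = 6.1 kHz, passes unchanged.
Distinct values: {1.8 kHz, 2.7 kHz, 3 kHz, 4.7 kHz}.

1.8 kHz, 2.7 kHz, 3 kHz, 4.7 kHz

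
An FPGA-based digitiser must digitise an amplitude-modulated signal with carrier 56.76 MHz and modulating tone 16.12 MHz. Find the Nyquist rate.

145.76 MHz

AM sidebands sit at fc ± fm = 40.64 MHz and 72.88 MHz.
Highest-frequency component: 72.88 MHz.
Nyquist rate = 2 × 72.88 MHz = 145.76 MHz.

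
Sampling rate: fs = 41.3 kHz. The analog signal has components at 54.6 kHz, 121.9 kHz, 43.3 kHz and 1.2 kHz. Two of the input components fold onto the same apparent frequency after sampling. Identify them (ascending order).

43.3 kHz, 121.9 kHz

fs/2 = 20.65 kHz.
54.6 kHz mod fs = 13.3 kHz.
13.3 kHz ≤ fs/2 = 20.65 kHz, appears at 13.3 kHz.
121.9 kHz mod fs = 39.3 kHz.
39.3 kHz > fs/2 = 20.65 kHz, folds to fs − 39.3 kHz = 2 kHz.
43.3 kHz mod fs = 2 kHz.
2 kHz ≤ fs/2 = 20.65 kHz, appears at 2 kHz.
1.2 kHz ≤ fs/2 = 20.65 kHz, passes unchanged.
43.3 kHz and 121.9 kHz both map to 2 kHz.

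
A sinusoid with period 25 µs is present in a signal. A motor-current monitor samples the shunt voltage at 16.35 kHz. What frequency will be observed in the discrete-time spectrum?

T = 25 µs → f = 1/T = 40 kHz.
40 kHz mod fs = 7.3 kHz.
7.3 kHz ≤ fs/2 = 8.175 kHz, appears at 7.3 kHz.

7.3 kHz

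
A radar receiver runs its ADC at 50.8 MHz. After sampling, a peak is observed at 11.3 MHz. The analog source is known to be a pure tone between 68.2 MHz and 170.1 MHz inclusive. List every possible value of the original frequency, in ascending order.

90.3 MHz, 112.9 MHz, 141.1 MHz, 163.7 MHz

Frequencies that alias to 11.3 MHz are k·fs ± 11.3 MHz for integer k ≥ 0.
k=0: 11.3 MHz.
k=1: 39.5 MHz, 62.1 MHz.
k=2: 90.3 MHz, 112.9 MHz.
k=3: 141.1 MHz, 163.7 MHz.
k=4: 191.9 MHz, 214.5 MHz.
Within [68.2 MHz, 170.1 MHz]: 90.3 MHz, 112.9 MHz, 141.1 MHz, 163.7 MHz.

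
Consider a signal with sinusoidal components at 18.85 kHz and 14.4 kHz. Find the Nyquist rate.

37.7 kHz

Highest-frequency component: 18.85 kHz.
Nyquist rate = 2 × 18.85 kHz = 37.7 kHz.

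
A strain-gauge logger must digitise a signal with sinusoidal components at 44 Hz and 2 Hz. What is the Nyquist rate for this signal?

88 Hz

Highest-frequency component: 44 Hz.
Nyquist rate = 2 × 44 Hz = 88 Hz.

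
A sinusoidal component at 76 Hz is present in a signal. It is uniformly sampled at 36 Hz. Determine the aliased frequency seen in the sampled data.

76 Hz mod fs = 4 Hz.
4 Hz ≤ fs/2 = 18 Hz, appears at 4 Hz.

4 Hz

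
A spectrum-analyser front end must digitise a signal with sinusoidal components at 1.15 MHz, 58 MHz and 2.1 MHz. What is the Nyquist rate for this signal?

116 MHz

Highest-frequency component: 58 MHz.
Nyquist rate = 2 × 58 MHz = 116 MHz.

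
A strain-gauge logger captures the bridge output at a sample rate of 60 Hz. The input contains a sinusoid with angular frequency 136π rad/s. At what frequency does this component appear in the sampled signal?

8 Hz

ω = 136π rad/s → f = ω/(2π) = 68 Hz.
68 Hz mod fs = 8 Hz.
8 Hz ≤ fs/2 = 30 Hz, appears at 8 Hz.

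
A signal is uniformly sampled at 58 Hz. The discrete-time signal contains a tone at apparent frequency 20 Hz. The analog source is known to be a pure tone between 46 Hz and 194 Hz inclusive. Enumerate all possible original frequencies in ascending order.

Frequencies that alias to 20 Hz are k·fs ± 20 Hz for integer k ≥ 0.
k=0: 20 Hz.
k=1: 38 Hz, 78 Hz.
k=2: 96 Hz, 136 Hz.
k=3: 154 Hz, 194 Hz.
k=4: 212 Hz, 252 Hz.
Within [46 Hz, 194 Hz]: 78 Hz, 96 Hz, 136 Hz, 154 Hz, 194 Hz.

78 Hz, 96 Hz, 136 Hz, 154 Hz, 194 Hz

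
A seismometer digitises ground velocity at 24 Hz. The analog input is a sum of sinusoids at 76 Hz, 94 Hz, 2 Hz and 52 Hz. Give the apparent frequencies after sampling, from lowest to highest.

fs/2 = 12 Hz.
76 Hz mod fs = 4 Hz.
4 Hz ≤ fs/2 = 12 Hz, appears at 4 Hz.
94 Hz mod fs = 22 Hz.
22 Hz > fs/2 = 12 Hz, folds to fs − 22 Hz = 2 Hz.
2 Hz ≤ fs/2 = 12 Hz, passes unchanged.
52 Hz mod fs = 4 Hz.
4 Hz ≤ fs/2 = 12 Hz, appears at 4 Hz.
Distinct values: {2 Hz, 4 Hz}.

2 Hz, 4 Hz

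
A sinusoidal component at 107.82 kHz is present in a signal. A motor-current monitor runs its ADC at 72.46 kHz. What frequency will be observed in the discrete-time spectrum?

35.36 kHz

107.82 kHz mod fs = 35.36 kHz.
35.36 kHz ≤ fs/2 = 36.23 kHz, appears at 35.36 kHz.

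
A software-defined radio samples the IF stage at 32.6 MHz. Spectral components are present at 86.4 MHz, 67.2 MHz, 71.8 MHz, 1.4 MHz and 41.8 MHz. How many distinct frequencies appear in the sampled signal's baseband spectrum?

fs/2 = 16.3 MHz.
86.4 MHz mod fs = 21.2 MHz.
21.2 MHz > fs/2 = 16.3 MHz, folds to fs − 21.2 MHz = 11.4 MHz.
67.2 MHz mod fs = 2 MHz.
2 MHz ≤ fs/2 = 16.3 MHz, appears at 2 MHz.
71.8 MHz mod fs = 6.6 MHz.
6.6 MHz ≤ fs/2 = 16.3 MHz, appears at 6.6 MHz.
1.4 MHz ≤ fs/2 = 16.3 MHz, passes unchanged.
41.8 MHz mod fs = 9.2 MHz.
9.2 MHz ≤ fs/2 = 16.3 MHz, appears at 9.2 MHz.
Distinct values: {1.4 MHz, 2 MHz, 6.6 MHz, 9.2 MHz, 11.4 MHz} → 5.

5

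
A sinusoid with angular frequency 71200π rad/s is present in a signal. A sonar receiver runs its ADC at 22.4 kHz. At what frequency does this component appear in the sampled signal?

ω = 71200π rad/s → f = ω/(2π) = 35600 Hz = 35.6 kHz.
35.6 kHz mod fs = 13.2 kHz.
13.2 kHz > fs/2 = 11.2 kHz, folds to fs − 13.2 kHz = 9.2 kHz.

9.2 kHz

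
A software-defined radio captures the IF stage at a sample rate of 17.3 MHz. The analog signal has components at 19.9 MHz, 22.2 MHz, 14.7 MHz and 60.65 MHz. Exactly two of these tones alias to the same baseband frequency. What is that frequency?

2.6 MHz

fs/2 = 8.65 MHz.
19.9 MHz mod fs = 2.6 MHz.
2.6 MHz ≤ fs/2 = 8.65 MHz, appears at 2.6 MHz.
22.2 MHz mod fs = 4.9 MHz.
4.9 MHz ≤ fs/2 = 8.65 MHz, appears at 4.9 MHz.
14.7 MHz > fs/2 = 8.65 MHz, folds to fs − 14.7 MHz = 2.6 MHz.
60.65 MHz mod fs = 8.75 MHz.
8.75 MHz > fs/2 = 8.65 MHz, folds to fs − 8.75 MHz = 8.55 MHz.
14.7 MHz and 19.9 MHz both map to 2.6 MHz.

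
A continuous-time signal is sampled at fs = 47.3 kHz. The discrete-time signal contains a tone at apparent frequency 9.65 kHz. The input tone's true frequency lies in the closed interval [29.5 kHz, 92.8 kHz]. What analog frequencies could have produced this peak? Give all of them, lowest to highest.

37.65 kHz, 56.95 kHz, 84.95 kHz

Frequencies that alias to 9.65 kHz are k·fs ± 9.65 kHz for integer k ≥ 0.
k=0: 9.65 kHz.
k=1: 37.65 kHz, 56.95 kHz.
k=2: 84.95 kHz, 104.25 kHz.
k=3: 132.25 kHz, 151.55 kHz.
Within [29.5 kHz, 92.8 kHz]: 37.65 kHz, 56.95 kHz, 84.95 kHz.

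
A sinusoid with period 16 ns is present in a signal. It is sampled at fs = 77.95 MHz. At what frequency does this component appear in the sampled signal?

T = 16 ns → f = 1/T = 62.5 MHz.
62.5 MHz > fs/2 = 38.975 MHz, folds to fs − 62.5 MHz = 15.45 MHz.

15.45 MHz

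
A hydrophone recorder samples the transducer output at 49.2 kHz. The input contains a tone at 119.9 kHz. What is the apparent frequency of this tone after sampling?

119.9 kHz mod fs = 21.5 kHz.
21.5 kHz ≤ fs/2 = 24.6 kHz, appears at 21.5 kHz.

21.5 kHz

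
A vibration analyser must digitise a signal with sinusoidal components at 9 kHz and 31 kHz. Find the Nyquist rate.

Highest-frequency component: 31 kHz.
Nyquist rate = 2 × 31 kHz = 62 kHz.

62 kHz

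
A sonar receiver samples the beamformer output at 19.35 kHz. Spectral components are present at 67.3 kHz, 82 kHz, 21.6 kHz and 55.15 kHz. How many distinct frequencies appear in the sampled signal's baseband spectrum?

4

fs/2 = 9.675 kHz.
67.3 kHz mod fs = 9.25 kHz.
9.25 kHz ≤ fs/2 = 9.675 kHz, appears at 9.25 kHz.
82 kHz mod fs = 4.6 kHz.
4.6 kHz ≤ fs/2 = 9.675 kHz, appears at 4.6 kHz.
21.6 kHz mod fs = 2.25 kHz.
2.25 kHz ≤ fs/2 = 9.675 kHz, appears at 2.25 kHz.
55.15 kHz mod fs = 16.45 kHz.
16.45 kHz > fs/2 = 9.675 kHz, folds to fs − 16.45 kHz = 2.9 kHz.
Distinct values: {2.25 kHz, 2.9 kHz, 4.6 kHz, 9.25 kHz} → 4.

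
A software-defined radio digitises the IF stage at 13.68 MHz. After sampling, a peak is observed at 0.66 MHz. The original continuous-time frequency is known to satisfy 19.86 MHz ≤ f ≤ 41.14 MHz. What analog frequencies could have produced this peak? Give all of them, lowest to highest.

26.7 MHz, 28.02 MHz, 40.38 MHz

Frequencies that alias to 0.66 MHz are k·fs ± 0.66 MHz for integer k ≥ 0.
k=0: 0.66 MHz.
k=1: 13.02 MHz, 14.34 MHz.
k=2: 26.7 MHz, 28.02 MHz.
k=3: 40.38 MHz, 41.7 MHz.
k=4: 54.06 MHz, 55.38 MHz.
Within [19.86 MHz, 41.14 MHz]: 26.7 MHz, 28.02 MHz, 40.38 MHz.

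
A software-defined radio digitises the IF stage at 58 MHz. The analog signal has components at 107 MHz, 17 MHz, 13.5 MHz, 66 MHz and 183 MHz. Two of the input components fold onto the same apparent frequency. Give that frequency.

9 MHz

fs/2 = 29 MHz.
107 MHz mod fs = 49 MHz.
49 MHz > fs/2 = 29 MHz, folds to fs − 49 MHz = 9 MHz.
17 MHz ≤ fs/2 = 29 MHz, passes unchanged.
13.5 MHz ≤ fs/2 = 29 MHz, passes unchanged.
66 MHz mod fs = 8 MHz.
8 MHz ≤ fs/2 = 29 MHz, appears at 8 MHz.
183 MHz mod fs = 9 MHz.
9 MHz ≤ fs/2 = 29 MHz, appears at 9 MHz.
107 MHz and 183 MHz both map to 9 MHz.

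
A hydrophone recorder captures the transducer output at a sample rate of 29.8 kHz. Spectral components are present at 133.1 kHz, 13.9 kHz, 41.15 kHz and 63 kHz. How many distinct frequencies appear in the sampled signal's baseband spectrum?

fs/2 = 14.9 kHz.
133.1 kHz mod fs = 13.9 kHz.
13.9 kHz ≤ fs/2 = 14.9 kHz, appears at 13.9 kHz.
13.9 kHz ≤ fs/2 = 14.9 kHz, passes unchanged.
41.15 kHz mod fs = 11.35 kHz.
11.35 kHz ≤ fs/2 = 14.9 kHz, appears at 11.35 kHz.
63 kHz mod fs = 3.4 kHz.
3.4 kHz ≤ fs/2 = 14.9 kHz, appears at 3.4 kHz.
Distinct values: {3.4 kHz, 11.35 kHz, 13.9 kHz} → 3.

3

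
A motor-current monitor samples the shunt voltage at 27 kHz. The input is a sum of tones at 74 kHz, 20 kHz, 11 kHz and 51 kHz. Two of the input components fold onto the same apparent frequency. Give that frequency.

7 kHz

fs/2 = 13.5 kHz.
74 kHz mod fs = 20 kHz.
20 kHz > fs/2 = 13.5 kHz, folds to fs − 20 kHz = 7 kHz.
20 kHz > fs/2 = 13.5 kHz, folds to fs − 20 kHz = 7 kHz.
11 kHz ≤ fs/2 = 13.5 kHz, passes unchanged.
51 kHz mod fs = 24 kHz.
24 kHz > fs/2 = 13.5 kHz, folds to fs − 24 kHz = 3 kHz.
20 kHz and 74 kHz both map to 7 kHz.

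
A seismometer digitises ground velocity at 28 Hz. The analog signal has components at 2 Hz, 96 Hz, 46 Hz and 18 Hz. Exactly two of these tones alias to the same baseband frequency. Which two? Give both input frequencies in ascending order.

fs/2 = 14 Hz.
2 Hz ≤ fs/2 = 14 Hz, passes unchanged.
96 Hz mod fs = 12 Hz.
12 Hz ≤ fs/2 = 14 Hz, appears at 12 Hz.
46 Hz mod fs = 18 Hz.
18 Hz > fs/2 = 14 Hz, folds to fs − 18 Hz = 10 Hz.
18 Hz > fs/2 = 14 Hz, folds to fs − 18 Hz = 10 Hz.
18 Hz and 46 Hz both map to 10 Hz.

18 Hz, 46 Hz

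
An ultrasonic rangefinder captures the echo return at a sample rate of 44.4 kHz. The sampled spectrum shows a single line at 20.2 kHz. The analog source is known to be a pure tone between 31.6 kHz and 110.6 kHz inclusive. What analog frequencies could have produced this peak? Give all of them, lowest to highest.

64.6 kHz, 68.6 kHz, 109 kHz

Frequencies that alias to 20.2 kHz are k·fs ± 20.2 kHz for integer k ≥ 0.
k=0: 20.2 kHz.
k=1: 24.2 kHz, 64.6 kHz.
k=2: 68.6 kHz, 109 kHz.
k=3: 113 kHz, 153.4 kHz.
Within [31.6 kHz, 110.6 kHz]: 64.6 kHz, 68.6 kHz, 109 kHz.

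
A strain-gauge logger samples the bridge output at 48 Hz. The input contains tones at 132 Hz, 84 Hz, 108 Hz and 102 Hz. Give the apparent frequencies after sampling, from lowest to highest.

6 Hz, 12 Hz

fs/2 = 24 Hz.
132 Hz mod fs = 36 Hz.
36 Hz > fs/2 = 24 Hz, folds to fs − 36 Hz = 12 Hz.
84 Hz mod fs = 36 Hz.
36 Hz > fs/2 = 24 Hz, folds to fs − 36 Hz = 12 Hz.
108 Hz mod fs = 12 Hz.
12 Hz ≤ fs/2 = 24 Hz, appears at 12 Hz.
102 Hz mod fs = 6 Hz.
6 Hz ≤ fs/2 = 24 Hz, appears at 6 Hz.
Distinct values: {6 Hz, 12 Hz}.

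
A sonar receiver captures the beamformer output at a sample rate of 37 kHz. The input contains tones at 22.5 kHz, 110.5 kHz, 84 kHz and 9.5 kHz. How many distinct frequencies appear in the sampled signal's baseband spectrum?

fs/2 = 18.5 kHz.
22.5 kHz > fs/2 = 18.5 kHz, folds to fs − 22.5 kHz = 14.5 kHz.
110.5 kHz mod fs = 36.5 kHz.
36.5 kHz > fs/2 = 18.5 kHz, folds to fs − 36.5 kHz = 0.5 kHz.
84 kHz mod fs = 10 kHz.
10 kHz ≤ fs/2 = 18.5 kHz, appears at 10 kHz.
9.5 kHz ≤ fs/2 = 18.5 kHz, passes unchanged.
Distinct values: {0.5 kHz, 9.5 kHz, 10 kHz, 14.5 kHz} → 4.

4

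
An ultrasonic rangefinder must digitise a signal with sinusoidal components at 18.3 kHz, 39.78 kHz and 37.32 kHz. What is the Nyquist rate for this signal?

Highest-frequency component: 39.78 kHz.
Nyquist rate = 2 × 39.78 kHz = 79.56 kHz.

79.56 kHz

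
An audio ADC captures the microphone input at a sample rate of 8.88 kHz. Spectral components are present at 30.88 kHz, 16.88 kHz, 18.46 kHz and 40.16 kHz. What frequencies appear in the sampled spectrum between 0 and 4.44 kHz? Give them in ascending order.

fs/2 = 4.44 kHz.
30.88 kHz mod fs = 4.24 kHz.
4.24 kHz ≤ fs/2 = 4.44 kHz, appears at 4.24 kHz.
16.88 kHz mod fs = 8 kHz.
8 kHz > fs/2 = 4.44 kHz, folds to fs − 8 kHz = 0.88 kHz.
18.46 kHz mod fs = 0.7 kHz.
0.7 kHz ≤ fs/2 = 4.44 kHz, appears at 0.7 kHz.
40.16 kHz mod fs = 4.64 kHz.
4.64 kHz > fs/2 = 4.44 kHz, folds to fs − 4.64 kHz = 4.24 kHz.
Distinct values: {0.7 kHz, 0.88 kHz, 4.24 kHz}.

0.7 kHz, 0.88 kHz, 4.24 kHz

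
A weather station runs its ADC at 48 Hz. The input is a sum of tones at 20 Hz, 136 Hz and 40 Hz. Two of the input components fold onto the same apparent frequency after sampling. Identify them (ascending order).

40 Hz, 136 Hz

fs/2 = 24 Hz.
20 Hz ≤ fs/2 = 24 Hz, passes unchanged.
136 Hz mod fs = 40 Hz.
40 Hz > fs/2 = 24 Hz, folds to fs − 40 Hz = 8 Hz.
40 Hz > fs/2 = 24 Hz, folds to fs − 40 Hz = 8 Hz.
40 Hz and 136 Hz both map to 8 Hz.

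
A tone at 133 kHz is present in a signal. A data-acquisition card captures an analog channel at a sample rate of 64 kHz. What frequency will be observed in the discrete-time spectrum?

5 kHz

133 kHz mod fs = 5 kHz.
5 kHz ≤ fs/2 = 32 kHz, appears at 5 kHz.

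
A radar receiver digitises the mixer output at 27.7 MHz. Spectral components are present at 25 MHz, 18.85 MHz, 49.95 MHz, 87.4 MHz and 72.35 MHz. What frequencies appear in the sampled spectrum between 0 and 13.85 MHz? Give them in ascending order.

fs/2 = 13.85 MHz.
25 MHz > fs/2 = 13.85 MHz, folds to fs − 25 MHz = 2.7 MHz.
18.85 MHz > fs/2 = 13.85 MHz, folds to fs − 18.85 MHz = 8.85 MHz.
49.95 MHz mod fs = 22.25 MHz.
22.25 MHz > fs/2 = 13.85 MHz, folds to fs − 22.25 MHz = 5.45 MHz.
87.4 MHz mod fs = 4.3 MHz.
4.3 MHz ≤ fs/2 = 13.85 MHz, appears at 4.3 MHz.
72.35 MHz mod fs = 16.95 MHz.
16.95 MHz > fs/2 = 13.85 MHz, folds to fs − 16.95 MHz = 10.75 MHz.
Distinct values: {2.7 MHz, 4.3 MHz, 5.45 MHz, 8.85 MHz, 10.75 MHz}.

2.7 MHz, 4.3 MHz, 5.45 MHz, 8.85 MHz, 10.75 MHz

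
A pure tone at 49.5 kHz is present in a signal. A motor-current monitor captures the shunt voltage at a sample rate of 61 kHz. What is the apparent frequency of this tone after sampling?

11.5 kHz

49.5 kHz > fs/2 = 30.5 kHz, folds to fs − 49.5 kHz = 11.5 kHz.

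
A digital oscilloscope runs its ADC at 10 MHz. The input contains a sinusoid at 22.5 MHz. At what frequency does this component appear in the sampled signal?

22.5 MHz mod fs = 2.5 MHz.
2.5 MHz ≤ fs/2 = 5 MHz, appears at 2.5 MHz.

2.5 MHz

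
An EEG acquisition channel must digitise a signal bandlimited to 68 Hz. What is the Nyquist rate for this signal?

Nyquist rate = 2 × 68 Hz = 136 Hz.

136 Hz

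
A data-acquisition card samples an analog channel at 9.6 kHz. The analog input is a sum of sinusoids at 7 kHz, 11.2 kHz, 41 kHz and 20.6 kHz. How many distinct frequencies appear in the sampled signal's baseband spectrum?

3

fs/2 = 4.8 kHz.
7 kHz > fs/2 = 4.8 kHz, folds to fs − 7 kHz = 2.6 kHz.
11.2 kHz mod fs = 1.6 kHz.
1.6 kHz ≤ fs/2 = 4.8 kHz, appears at 1.6 kHz.
41 kHz mod fs = 2.6 kHz.
2.6 kHz ≤ fs/2 = 4.8 kHz, appears at 2.6 kHz.
20.6 kHz mod fs = 1.4 kHz.
1.4 kHz ≤ fs/2 = 4.8 kHz, appears at 1.4 kHz.
Distinct values: {1.4 kHz, 1.6 kHz, 2.6 kHz} → 3.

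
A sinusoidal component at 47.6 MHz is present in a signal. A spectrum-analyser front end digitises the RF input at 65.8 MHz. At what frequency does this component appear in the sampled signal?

47.6 MHz > fs/2 = 32.9 MHz, folds to fs − 47.6 MHz = 18.2 MHz.

18.2 MHz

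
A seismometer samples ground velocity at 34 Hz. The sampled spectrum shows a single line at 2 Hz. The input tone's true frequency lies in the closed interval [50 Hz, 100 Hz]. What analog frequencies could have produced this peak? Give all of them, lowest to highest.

Frequencies that alias to 2 Hz are k·fs ± 2 Hz for integer k ≥ 0.
k=0: 2 Hz.
k=1: 32 Hz, 36 Hz.
k=2: 66 Hz, 70 Hz.
k=3: 100 Hz, 104 Hz.
k=4: 134 Hz, 138 Hz.
Within [50 Hz, 100 Hz]: 66 Hz, 70 Hz, 100 Hz.

66 Hz, 70 Hz, 100 Hz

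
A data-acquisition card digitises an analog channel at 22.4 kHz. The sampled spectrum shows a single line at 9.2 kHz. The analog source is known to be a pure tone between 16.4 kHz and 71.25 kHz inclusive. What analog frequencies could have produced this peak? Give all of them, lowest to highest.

31.6 kHz, 35.6 kHz, 54 kHz, 58 kHz

Frequencies that alias to 9.2 kHz are k·fs ± 9.2 kHz for integer k ≥ 0.
k=0: 9.2 kHz.
k=1: 13.2 kHz, 31.6 kHz.
k=2: 35.6 kHz, 54 kHz.
k=3: 58 kHz, 76.4 kHz.
k=4: 80.4 kHz, 98.8 kHz.
Within [16.4 kHz, 71.25 kHz]: 31.6 kHz, 35.6 kHz, 54 kHz, 58 kHz.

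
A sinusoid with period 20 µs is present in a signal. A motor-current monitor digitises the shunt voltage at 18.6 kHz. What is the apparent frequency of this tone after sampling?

5.8 kHz

T = 20 µs → f = 1/T = 50 kHz.
50 kHz mod fs = 12.8 kHz.
12.8 kHz > fs/2 = 9.3 kHz, folds to fs − 12.8 kHz = 5.8 kHz.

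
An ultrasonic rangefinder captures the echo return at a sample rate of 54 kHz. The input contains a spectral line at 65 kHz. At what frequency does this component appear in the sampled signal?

65 kHz mod fs = 11 kHz.
11 kHz ≤ fs/2 = 27 kHz, appears at 11 kHz.

11 kHz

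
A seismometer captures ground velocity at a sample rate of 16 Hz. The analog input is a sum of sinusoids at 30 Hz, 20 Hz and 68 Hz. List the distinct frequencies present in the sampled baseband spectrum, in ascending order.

2 Hz, 4 Hz

fs/2 = 8 Hz.
30 Hz mod fs = 14 Hz.
14 Hz > fs/2 = 8 Hz, folds to fs − 14 Hz = 2 Hz.
20 Hz mod fs = 4 Hz.
4 Hz ≤ fs/2 = 8 Hz, appears at 4 Hz.
68 Hz mod fs = 4 Hz.
4 Hz ≤ fs/2 = 8 Hz, appears at 4 Hz.
Distinct values: {2 Hz, 4 Hz}.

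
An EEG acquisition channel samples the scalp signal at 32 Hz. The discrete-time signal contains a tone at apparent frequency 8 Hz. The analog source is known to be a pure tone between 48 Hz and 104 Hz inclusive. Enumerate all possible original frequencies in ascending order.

56 Hz, 72 Hz, 88 Hz, 104 Hz

Frequencies that alias to 8 Hz are k·fs ± 8 Hz for integer k ≥ 0.
k=0: 8 Hz.
k=1: 24 Hz, 40 Hz.
k=2: 56 Hz, 72 Hz.
k=3: 88 Hz, 104 Hz.
k=4: 120 Hz, 136 Hz.
Within [48 Hz, 104 Hz]: 56 Hz, 72 Hz, 88 Hz, 104 Hz.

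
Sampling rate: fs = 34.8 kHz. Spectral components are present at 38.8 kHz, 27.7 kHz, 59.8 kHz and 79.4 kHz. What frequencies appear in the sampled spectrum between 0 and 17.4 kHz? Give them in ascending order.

4 kHz, 7.1 kHz, 9.8 kHz

fs/2 = 17.4 kHz.
38.8 kHz mod fs = 4 kHz.
4 kHz ≤ fs/2 = 17.4 kHz, appears at 4 kHz.
27.7 kHz > fs/2 = 17.4 kHz, folds to fs − 27.7 kHz = 7.1 kHz.
59.8 kHz mod fs = 25 kHz.
25 kHz > fs/2 = 17.4 kHz, folds to fs − 25 kHz = 9.8 kHz.
79.4 kHz mod fs = 9.8 kHz.
9.8 kHz ≤ fs/2 = 17.4 kHz, appears at 9.8 kHz.
Distinct values: {4 kHz, 7.1 kHz, 9.8 kHz}.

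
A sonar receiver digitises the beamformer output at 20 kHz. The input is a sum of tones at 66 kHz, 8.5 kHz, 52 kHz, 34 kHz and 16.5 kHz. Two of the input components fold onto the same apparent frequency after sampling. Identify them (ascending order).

fs/2 = 10 kHz.
66 kHz mod fs = 6 kHz.
6 kHz ≤ fs/2 = 10 kHz, appears at 6 kHz.
8.5 kHz ≤ fs/2 = 10 kHz, passes unchanged.
52 kHz mod fs = 12 kHz.
12 kHz > fs/2 = 10 kHz, folds to fs − 12 kHz = 8 kHz.
34 kHz mod fs = 14 kHz.
14 kHz > fs/2 = 10 kHz, folds to fs − 14 kHz = 6 kHz.
16.5 kHz > fs/2 = 10 kHz, folds to fs − 16.5 kHz = 3.5 kHz.
34 kHz and 66 kHz both map to 6 kHz.

34 kHz, 66 kHz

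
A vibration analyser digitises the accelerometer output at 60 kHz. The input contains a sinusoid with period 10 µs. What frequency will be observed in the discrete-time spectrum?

20 kHz

T = 10 µs → f = 1/T = 100 kHz.
100 kHz mod fs = 40 kHz.
40 kHz > fs/2 = 30 kHz, folds to fs − 40 kHz = 20 kHz.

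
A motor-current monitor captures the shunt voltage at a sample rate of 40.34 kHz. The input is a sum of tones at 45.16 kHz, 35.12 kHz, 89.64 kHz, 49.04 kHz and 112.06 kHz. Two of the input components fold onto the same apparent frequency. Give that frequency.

fs/2 = 20.17 kHz.
45.16 kHz mod fs = 4.82 kHz.
4.82 kHz ≤ fs/2 = 20.17 kHz, appears at 4.82 kHz.
35.12 kHz > fs/2 = 20.17 kHz, folds to fs − 35.12 kHz = 5.22 kHz.
89.64 kHz mod fs = 8.96 kHz.
8.96 kHz ≤ fs/2 = 20.17 kHz, appears at 8.96 kHz.
49.04 kHz mod fs = 8.7 kHz.
8.7 kHz ≤ fs/2 = 20.17 kHz, appears at 8.7 kHz.
112.06 kHz mod fs = 31.38 kHz.
31.38 kHz > fs/2 = 20.17 kHz, folds to fs − 31.38 kHz = 8.96 kHz.
89.64 kHz and 112.06 kHz both map to 8.96 kHz.

8.96 kHz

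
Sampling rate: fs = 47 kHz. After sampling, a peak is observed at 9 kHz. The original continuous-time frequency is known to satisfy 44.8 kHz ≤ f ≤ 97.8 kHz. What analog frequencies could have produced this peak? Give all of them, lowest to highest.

56 kHz, 85 kHz

Frequencies that alias to 9 kHz are k·fs ± 9 kHz for integer k ≥ 0.
k=0: 9 kHz.
k=1: 38 kHz, 56 kHz.
k=2: 85 kHz, 103 kHz.
k=3: 132 kHz, 150 kHz.
Within [44.8 kHz, 97.8 kHz]: 56 kHz, 85 kHz.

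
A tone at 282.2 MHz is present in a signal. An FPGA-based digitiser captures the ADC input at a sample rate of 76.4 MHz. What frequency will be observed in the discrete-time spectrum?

282.2 MHz mod fs = 53 MHz.
53 MHz > fs/2 = 38.2 MHz, folds to fs − 53 MHz = 23.4 MHz.

23.4 MHz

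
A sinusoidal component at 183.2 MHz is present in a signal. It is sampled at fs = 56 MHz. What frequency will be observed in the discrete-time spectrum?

15.2 MHz

183.2 MHz mod fs = 15.2 MHz.
15.2 MHz ≤ fs/2 = 28 MHz, appears at 15.2 MHz.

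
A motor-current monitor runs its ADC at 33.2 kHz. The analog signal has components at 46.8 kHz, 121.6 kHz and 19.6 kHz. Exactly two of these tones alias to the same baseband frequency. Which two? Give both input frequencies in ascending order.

19.6 kHz, 46.8 kHz

fs/2 = 16.6 kHz.
46.8 kHz mod fs = 13.6 kHz.
13.6 kHz ≤ fs/2 = 16.6 kHz, appears at 13.6 kHz.
121.6 kHz mod fs = 22 kHz.
22 kHz > fs/2 = 16.6 kHz, folds to fs − 22 kHz = 11.2 kHz.
19.6 kHz > fs/2 = 16.6 kHz, folds to fs − 19.6 kHz = 13.6 kHz.
19.6 kHz and 46.8 kHz both map to 13.6 kHz.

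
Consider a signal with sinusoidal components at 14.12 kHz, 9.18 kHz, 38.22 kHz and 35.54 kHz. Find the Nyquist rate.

76.44 kHz

Highest-frequency component: 38.22 kHz.
Nyquist rate = 2 × 38.22 kHz = 76.44 kHz.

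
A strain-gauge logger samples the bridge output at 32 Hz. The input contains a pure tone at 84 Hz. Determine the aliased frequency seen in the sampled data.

12 Hz

84 Hz mod fs = 20 Hz.
20 Hz > fs/2 = 16 Hz, folds to fs − 20 Hz = 12 Hz.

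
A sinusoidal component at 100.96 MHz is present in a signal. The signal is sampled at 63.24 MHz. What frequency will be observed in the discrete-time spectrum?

100.96 MHz mod fs = 37.72 MHz.
37.72 MHz > fs/2 = 31.62 MHz, folds to fs − 37.72 MHz = 25.52 MHz.

25.52 MHz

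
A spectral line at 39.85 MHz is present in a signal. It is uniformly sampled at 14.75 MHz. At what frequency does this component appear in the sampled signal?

4.4 MHz

39.85 MHz mod fs = 10.35 MHz.
10.35 MHz > fs/2 = 7.375 MHz, folds to fs − 10.35 MHz = 4.4 MHz.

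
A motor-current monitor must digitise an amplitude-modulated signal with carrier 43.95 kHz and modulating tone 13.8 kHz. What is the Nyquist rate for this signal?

115.5 kHz

AM sidebands sit at fc ± fm = 30.15 kHz and 57.75 kHz.
Highest-frequency component: 57.75 kHz.
Nyquist rate = 2 × 57.75 kHz = 115.5 kHz.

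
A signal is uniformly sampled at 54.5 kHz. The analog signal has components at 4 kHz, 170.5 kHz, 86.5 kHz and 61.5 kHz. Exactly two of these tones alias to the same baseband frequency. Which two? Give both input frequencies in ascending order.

61.5 kHz, 170.5 kHz

fs/2 = 27.25 kHz.
4 kHz ≤ fs/2 = 27.25 kHz, passes unchanged.
170.5 kHz mod fs = 7 kHz.
7 kHz ≤ fs/2 = 27.25 kHz, appears at 7 kHz.
86.5 kHz mod fs = 32 kHz.
32 kHz > fs/2 = 27.25 kHz, folds to fs − 32 kHz = 22.5 kHz.
61.5 kHz mod fs = 7 kHz.
7 kHz ≤ fs/2 = 27.25 kHz, appears at 7 kHz.
61.5 kHz and 170.5 kHz both map to 7 kHz.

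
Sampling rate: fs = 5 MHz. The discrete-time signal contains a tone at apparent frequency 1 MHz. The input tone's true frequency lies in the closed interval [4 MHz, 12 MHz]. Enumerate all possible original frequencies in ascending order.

Frequencies that alias to 1 MHz are k·fs ± 1 MHz for integer k ≥ 0.
k=0: 1 MHz.
k=1: 4 MHz, 6 MHz.
k=2: 9 MHz, 11 MHz.
k=3: 14 MHz, 16 MHz.
Within [4 MHz, 12 MHz]: 4 MHz, 6 MHz, 9 MHz, 11 MHz.

4 MHz, 6 MHz, 9 MHz, 11 MHz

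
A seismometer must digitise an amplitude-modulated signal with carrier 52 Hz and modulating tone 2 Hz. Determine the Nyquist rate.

AM sidebands sit at fc ± fm = 50 Hz and 54 Hz.
Highest-frequency component: 54 Hz.
Nyquist rate = 2 × 54 Hz = 108 Hz.

108 Hz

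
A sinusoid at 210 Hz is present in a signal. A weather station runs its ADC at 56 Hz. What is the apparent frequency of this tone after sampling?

14 Hz

210 Hz mod fs = 42 Hz.
42 Hz > fs/2 = 28 Hz, folds to fs − 42 Hz = 14 Hz.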